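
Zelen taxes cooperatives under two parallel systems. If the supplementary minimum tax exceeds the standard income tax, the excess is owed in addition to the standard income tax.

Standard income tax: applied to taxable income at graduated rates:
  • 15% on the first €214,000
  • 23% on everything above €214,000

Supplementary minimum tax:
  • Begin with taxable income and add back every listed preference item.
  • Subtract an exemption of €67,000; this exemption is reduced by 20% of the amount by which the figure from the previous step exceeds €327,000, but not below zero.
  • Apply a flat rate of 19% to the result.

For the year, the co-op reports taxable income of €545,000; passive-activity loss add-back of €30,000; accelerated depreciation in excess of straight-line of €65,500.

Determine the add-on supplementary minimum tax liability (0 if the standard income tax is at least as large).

Standard income tax:
  €214,000 × 15% = €32,100
  €331,000 × 23% = €76,130
  → €108,230

Supplementary minimum tax:
  Adjusted income: €545,000 + €30,000 + €65,500 = €640,500
  Exemption: €67,000 − 20% × (€640,500 − €327,000) = €67,000 − €62,700 = €4,300
  Base: €640,500 − €4,300 = €636,200
  €636,200 × 19% = €120,878

Excess of supplementary minimum tax over standard income tax: €120,878 − €108,230 = €12,648.

€12,648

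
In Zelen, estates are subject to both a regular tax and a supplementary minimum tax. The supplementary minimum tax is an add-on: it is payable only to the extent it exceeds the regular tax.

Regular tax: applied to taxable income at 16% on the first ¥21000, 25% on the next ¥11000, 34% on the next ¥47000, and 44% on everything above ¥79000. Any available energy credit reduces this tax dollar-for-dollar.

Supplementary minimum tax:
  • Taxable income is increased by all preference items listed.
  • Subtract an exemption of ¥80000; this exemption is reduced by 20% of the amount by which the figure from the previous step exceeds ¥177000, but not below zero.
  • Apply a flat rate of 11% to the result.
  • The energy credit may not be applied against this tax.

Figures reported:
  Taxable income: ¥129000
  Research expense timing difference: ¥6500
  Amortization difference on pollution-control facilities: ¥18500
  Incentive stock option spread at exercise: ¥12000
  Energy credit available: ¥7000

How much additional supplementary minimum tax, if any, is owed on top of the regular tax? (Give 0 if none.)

Supplementary minimum tax:
  Adjusted income: ¥129000 + ¥6500 + ¥18500 + ¥12000 = ¥166000
  Exemption: ¥166000 ≤ ¥177000, so full ¥80000 applies
  Base: ¥166000 − ¥80000 = ¥86000
  ¥86000 × 11% = ¥9460

Regular tax:
  ¥21000 × 16% = ¥3360
  ¥11000 × 25% = ¥2750
  ¥47000 × 34% = ¥15980
  ¥50000 × 44% = ¥22000
  → ¥44090
  Less energy credit ¥7000 → ¥37090

¥9460 ≤ ¥37090, so no add-on is due.

¥0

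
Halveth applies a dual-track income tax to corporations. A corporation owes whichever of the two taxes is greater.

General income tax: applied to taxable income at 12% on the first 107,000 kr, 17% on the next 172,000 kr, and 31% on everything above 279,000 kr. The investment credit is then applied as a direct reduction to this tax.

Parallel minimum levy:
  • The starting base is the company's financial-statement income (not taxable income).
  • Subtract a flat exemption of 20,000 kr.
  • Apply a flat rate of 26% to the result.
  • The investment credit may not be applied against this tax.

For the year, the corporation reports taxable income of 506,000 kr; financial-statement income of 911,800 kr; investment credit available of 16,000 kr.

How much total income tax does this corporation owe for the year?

General income tax:
  107,000 kr × 12% = 12,840 kr
  172,000 kr × 17% = 29,240 kr
  227,000 kr × 31% = 70,370 kr
  → 112,450 kr
  Less investment credit 16,000 kr → 96,450 kr

Parallel minimum levy:
  Base (financial-statement income): 911,800 kr
  Less exemption 20,000 kr → base 891,800 kr
  891,800 kr × 26% = 231,868 kr

231,868 kr > 96,450 kr, so the parallel minimum levy is the binding amount.

231,868 kr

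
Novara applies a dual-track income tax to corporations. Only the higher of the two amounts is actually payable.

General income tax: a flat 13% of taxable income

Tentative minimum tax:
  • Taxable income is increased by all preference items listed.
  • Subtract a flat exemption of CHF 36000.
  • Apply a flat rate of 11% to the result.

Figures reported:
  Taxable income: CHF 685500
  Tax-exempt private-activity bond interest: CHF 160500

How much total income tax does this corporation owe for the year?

CHF 89115

Tentative minimum tax:
  Adjusted income: CHF 685500 + CHF 160500 = CHF 846000
  Less exemption CHF 36000 → base CHF 810000
  CHF 810000 × 11% = CHF 89100

General income tax:
  CHF 685500 × 13% = CHF 89115

CHF 89115 > CHF 89100, so the general income tax governs.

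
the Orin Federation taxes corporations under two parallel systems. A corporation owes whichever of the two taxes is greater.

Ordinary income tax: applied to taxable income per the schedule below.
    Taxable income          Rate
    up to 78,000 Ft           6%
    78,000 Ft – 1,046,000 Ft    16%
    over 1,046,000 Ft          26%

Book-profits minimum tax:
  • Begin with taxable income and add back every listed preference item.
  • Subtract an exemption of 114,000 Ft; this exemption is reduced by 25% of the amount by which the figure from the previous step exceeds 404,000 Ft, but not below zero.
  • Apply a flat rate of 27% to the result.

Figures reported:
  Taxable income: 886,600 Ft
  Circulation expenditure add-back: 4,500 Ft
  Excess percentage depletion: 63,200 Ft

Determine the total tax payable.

Book-profits minimum tax:
  Adjusted income: 886,600 Ft + 4,500 Ft + 63,200 Ft = 954,300 Ft
  Exemption: 25% × (954,300 Ft − 404,000 Ft) = 137,575 Ft ≥ 114,000 Ft, so the exemption is fully phased out
  Base: 954,300 Ft − 0 Ft = 954,300 Ft
  954,300 Ft × 27% = 257,661 Ft

Ordinary income tax:
  78,000 Ft × 6% = 4,680 Ft
  808,600 Ft × 16% = 129,376 Ft
  → 134,056 Ft

257,661 Ft > 134,056 Ft, so the book-profits minimum tax is the binding amount.

257,661 Ft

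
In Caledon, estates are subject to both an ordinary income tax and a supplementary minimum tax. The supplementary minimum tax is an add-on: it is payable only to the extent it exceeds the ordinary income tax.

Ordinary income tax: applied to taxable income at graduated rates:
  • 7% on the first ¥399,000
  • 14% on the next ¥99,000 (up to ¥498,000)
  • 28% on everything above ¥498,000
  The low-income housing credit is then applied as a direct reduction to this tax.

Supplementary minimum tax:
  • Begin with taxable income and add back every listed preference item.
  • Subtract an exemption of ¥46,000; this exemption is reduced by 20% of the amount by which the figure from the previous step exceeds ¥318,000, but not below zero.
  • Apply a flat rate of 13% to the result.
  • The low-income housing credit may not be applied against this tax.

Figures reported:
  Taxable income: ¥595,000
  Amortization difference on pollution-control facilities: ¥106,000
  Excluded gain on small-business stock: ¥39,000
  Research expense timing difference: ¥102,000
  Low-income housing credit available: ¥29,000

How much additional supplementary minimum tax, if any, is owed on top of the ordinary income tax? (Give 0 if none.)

Supplementary minimum tax:
  Adjusted income: ¥595,000 + ¥106,000 + ¥39,000 + ¥102,000 = ¥842,000
  Exemption: 20% × (¥842,000 − ¥318,000) = ¥104,800 ≥ ¥46,000, so the exemption is fully phased out
  Base: ¥842,000 − ¥0 = ¥842,000
  ¥842,000 × 13% = ¥109,460

Ordinary income tax:
  ¥399,000 × 7% = ¥27,930
  ¥99,000 × 14% = ¥13,860
  ¥97,000 × 28% = ¥27,160
  → ¥68,950
  Less low-income housing credit ¥29,000 → ¥39,950

Excess of supplementary minimum tax over ordinary income tax: ¥109,460 − ¥39,950 = ¥69,510.

¥69,510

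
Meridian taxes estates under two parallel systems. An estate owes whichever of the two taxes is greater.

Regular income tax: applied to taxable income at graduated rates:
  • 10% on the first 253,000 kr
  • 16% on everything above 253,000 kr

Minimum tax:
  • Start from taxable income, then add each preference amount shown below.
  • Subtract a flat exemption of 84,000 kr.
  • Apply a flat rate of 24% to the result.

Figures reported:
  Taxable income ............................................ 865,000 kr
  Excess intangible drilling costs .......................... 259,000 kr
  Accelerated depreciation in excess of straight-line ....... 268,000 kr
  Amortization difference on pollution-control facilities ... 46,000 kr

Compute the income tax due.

Regular income tax:
  253,000 kr × 10% = 25,300 kr
  612,000 kr × 16% = 97,920 kr
  → 123,220 kr

Minimum tax:
  Adjusted income: 865,000 kr + 259,000 kr + 268,000 kr + 46,000 kr = 1,438,000 kr
  Less exemption 84,000 kr → base 1,354,000 kr
  1,354,000 kr × 24% = 324,960 kr

324,960 kr > 123,220 kr, so the minimum tax is the binding amount.

324,960 kr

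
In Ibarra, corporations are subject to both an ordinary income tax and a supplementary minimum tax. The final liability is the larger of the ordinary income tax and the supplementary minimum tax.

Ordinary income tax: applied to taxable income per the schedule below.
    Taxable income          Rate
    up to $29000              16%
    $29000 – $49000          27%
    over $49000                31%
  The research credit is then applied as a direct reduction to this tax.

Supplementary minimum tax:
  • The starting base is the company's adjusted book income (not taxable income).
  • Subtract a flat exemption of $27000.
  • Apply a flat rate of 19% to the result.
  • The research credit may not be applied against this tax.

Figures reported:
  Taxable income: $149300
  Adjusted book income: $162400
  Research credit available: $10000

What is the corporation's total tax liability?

Supplementary minimum tax:
  Base (adjusted book income): $162400
  Less exemption $27000 → base $135400
  $135400 × 19% = $25726

Ordinary income tax:
  $29000 × 16% = $4640
  $20000 × 27% = $5400
  $100300 × 31% = $31093
  → $41133
  Less research credit $10000 → $31133

$31133 > $25726, so the ordinary income tax governs.

$31133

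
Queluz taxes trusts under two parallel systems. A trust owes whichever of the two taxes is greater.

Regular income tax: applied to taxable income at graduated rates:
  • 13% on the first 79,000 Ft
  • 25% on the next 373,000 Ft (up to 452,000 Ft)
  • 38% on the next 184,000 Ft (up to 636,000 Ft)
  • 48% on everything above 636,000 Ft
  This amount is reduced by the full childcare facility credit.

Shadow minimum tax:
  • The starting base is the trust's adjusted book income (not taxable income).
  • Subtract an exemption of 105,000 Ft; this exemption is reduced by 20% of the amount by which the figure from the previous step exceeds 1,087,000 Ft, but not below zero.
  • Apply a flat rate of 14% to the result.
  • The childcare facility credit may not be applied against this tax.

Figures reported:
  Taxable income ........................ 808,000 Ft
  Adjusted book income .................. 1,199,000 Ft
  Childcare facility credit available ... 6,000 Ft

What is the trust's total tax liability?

Regular income tax:
  79,000 Ft × 13% = 10,270 Ft
  373,000 Ft × 25% = 93,250 Ft
  184,000 Ft × 38% = 69,920 Ft
  172,000 Ft × 48% = 82,560 Ft
  → 256,000 Ft
  Less childcare facility credit 6,000 Ft → 250,000 Ft

Shadow minimum tax:
  Base (adjusted book income): 1,199,000 Ft
  Exemption: 105,000 Ft − 20% × (1,199,000 Ft − 1,087,000 Ft) = 105,000 Ft − 22,400 Ft = 82,600 Ft
  Base: 1,199,000 Ft − 82,600 Ft = 1,116,400 Ft
  1,116,400 Ft × 14% = 156,296 Ft

250,000 Ft > 156,296 Ft, so the regular income tax governs.

250,000 Ft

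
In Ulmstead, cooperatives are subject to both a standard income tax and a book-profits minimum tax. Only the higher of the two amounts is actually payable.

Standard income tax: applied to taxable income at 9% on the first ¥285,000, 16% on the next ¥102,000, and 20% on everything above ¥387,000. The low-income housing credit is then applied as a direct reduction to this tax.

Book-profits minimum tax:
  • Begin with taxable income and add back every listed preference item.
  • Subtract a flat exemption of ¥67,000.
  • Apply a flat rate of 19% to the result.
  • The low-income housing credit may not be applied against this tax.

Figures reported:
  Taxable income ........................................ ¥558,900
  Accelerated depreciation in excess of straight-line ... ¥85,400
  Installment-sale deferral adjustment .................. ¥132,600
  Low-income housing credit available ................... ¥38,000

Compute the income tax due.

Standard income tax:
  ¥285,000 × 9% = ¥25,650
  ¥102,000 × 16% = ¥16,320
  ¥171,900 × 20% = ¥34,380
  → ¥76,350
  Less low-income housing credit ¥38,000 → ¥38,350

Book-profits minimum tax:
  Adjusted income: ¥558,900 + ¥85,400 + ¥132,600 = ¥776,900
  Less exemption ¥67,000 → base ¥709,900
  ¥709,900 × 19% = ¥134,881

¥134,881 > ¥38,350, so the book-profits minimum tax is the binding amount.

¥134,881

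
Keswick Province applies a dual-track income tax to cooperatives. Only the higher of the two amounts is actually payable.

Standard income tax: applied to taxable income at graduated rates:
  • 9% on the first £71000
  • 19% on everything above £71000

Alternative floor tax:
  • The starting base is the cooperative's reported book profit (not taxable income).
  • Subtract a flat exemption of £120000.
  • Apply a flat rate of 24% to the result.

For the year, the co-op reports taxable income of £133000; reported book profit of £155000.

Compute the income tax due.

£18170

Standard income tax:
  £71000 × 9% = £6390
  £62000 × 19% = £11780
  → £18170

Alternative floor tax:
  Base (reported book profit): £155000
  Less exemption £120000 → base £35000
  £35000 × 24% = £8400

£18170 > £8400, so the standard income tax governs.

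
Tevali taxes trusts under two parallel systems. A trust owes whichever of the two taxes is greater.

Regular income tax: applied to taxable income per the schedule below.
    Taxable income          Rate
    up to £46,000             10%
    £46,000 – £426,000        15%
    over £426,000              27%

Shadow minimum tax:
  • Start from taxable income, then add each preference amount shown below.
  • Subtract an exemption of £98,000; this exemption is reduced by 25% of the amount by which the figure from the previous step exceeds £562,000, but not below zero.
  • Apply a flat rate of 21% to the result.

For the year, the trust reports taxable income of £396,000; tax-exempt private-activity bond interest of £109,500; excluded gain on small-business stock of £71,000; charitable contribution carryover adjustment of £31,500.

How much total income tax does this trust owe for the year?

£109,515

Regular income tax:
  £46,000 × 10% = £4,600
  £350,000 × 15% = £52,500
  → £57,100

Shadow minimum tax:
  Adjusted income: £396,000 + £109,500 + £71,000 + £31,500 = £608,000
  Exemption: £98,000 − 25% × (£608,000 − £562,000) = £98,000 − £11,500 = £86,500
  Base: £608,000 − £86,500 = £521,500
  £521,500 × 21% = £109,515

£109,515 > £57,100, so the shadow minimum tax is the binding amount.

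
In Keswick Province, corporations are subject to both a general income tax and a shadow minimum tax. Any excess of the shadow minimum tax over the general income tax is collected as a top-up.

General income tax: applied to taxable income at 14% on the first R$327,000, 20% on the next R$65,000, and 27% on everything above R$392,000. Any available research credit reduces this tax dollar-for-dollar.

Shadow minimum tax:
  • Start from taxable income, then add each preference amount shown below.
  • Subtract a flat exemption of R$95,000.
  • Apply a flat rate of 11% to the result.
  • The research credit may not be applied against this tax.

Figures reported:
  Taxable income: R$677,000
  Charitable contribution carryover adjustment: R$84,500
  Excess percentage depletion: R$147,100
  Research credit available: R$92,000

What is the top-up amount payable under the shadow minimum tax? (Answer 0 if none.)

R$45,766

General income tax:
  R$327,000 × 14% = R$45,780
  R$65,000 × 20% = R$13,000
  R$285,000 × 27% = R$76,950
  → R$135,730
  Less research credit R$92,000 → R$43,730

Shadow minimum tax:
  Adjusted income: R$677,000 + R$84,500 + R$147,100 = R$908,600
  Less exemption R$95,000 → base R$813,600
  R$813,600 × 11% = R$89,496

Excess of shadow minimum tax over general income tax: R$89,496 − R$43,730 = R$45,766.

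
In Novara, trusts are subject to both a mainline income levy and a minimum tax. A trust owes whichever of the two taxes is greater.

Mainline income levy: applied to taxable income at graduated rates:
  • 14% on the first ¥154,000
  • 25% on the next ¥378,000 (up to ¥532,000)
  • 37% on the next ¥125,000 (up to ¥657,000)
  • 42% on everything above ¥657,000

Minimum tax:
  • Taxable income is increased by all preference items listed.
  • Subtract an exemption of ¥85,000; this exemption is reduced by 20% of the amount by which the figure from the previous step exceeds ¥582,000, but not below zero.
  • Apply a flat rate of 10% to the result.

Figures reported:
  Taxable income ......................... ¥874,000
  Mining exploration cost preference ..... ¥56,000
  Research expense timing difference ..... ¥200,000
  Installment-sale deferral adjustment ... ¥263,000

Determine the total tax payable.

Minimum tax:
  Adjusted income: ¥874,000 + ¥56,000 + ¥200,000 + ¥263,000 = ¥1,393,000
  Exemption: 20% × (¥1,393,000 − ¥582,000) = ¥162,200 ≥ ¥85,000, so the exemption is fully phased out
  Base: ¥1,393,000 − ¥0 = ¥1,393,000
  ¥1,393,000 × 10% = ¥139,300

Mainline income levy:
  ¥154,000 × 14% = ¥21,560
  ¥378,000 × 25% = ¥94,500
  ¥125,000 × 37% = ¥46,250
  ¥217,000 × 42% = ¥91,140
  → ¥253,450

¥253,450 > ¥139,300, so the mainline income levy governs.

¥253,450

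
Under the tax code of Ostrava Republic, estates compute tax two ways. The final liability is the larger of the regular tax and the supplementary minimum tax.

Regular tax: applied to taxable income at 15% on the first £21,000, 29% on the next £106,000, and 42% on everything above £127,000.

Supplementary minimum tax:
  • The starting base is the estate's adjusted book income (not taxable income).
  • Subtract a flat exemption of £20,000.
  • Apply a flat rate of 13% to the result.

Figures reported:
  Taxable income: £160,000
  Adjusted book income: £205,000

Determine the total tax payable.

£47,750

Supplementary minimum tax:
  Base (adjusted book income): £205,000
  Less exemption £20,000 → base £185,000
  £185,000 × 13% = £24,050

Regular tax:
  £21,000 × 15% = £3,150
  £106,000 × 29% = £30,740
  £33,000 × 42% = £13,860
  → £47,750

£47,750 > £24,050, so the regular tax governs.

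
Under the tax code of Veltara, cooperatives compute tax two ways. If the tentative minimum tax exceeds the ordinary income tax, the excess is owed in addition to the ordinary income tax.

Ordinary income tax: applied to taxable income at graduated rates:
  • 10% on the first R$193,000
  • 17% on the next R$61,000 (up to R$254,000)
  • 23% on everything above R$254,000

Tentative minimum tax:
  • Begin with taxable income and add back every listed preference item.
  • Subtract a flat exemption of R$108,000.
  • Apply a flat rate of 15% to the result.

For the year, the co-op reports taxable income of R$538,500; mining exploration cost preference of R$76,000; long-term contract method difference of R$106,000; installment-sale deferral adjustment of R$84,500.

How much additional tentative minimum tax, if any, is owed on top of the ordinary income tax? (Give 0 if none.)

R$9,445

Ordinary income tax:
  R$193,000 × 10% = R$19,300
  R$61,000 × 17% = R$10,370
  R$284,500 × 23% = R$65,435
  → R$95,105

Tentative minimum tax:
  Adjusted income: R$538,500 + R$76,000 + R$106,000 + R$84,500 = R$805,000
  Less exemption R$108,000 → base R$697,000
  R$697,000 × 15% = R$104,550

Excess of tentative minimum tax over ordinary income tax: R$104,550 − R$95,105 = R$9,445.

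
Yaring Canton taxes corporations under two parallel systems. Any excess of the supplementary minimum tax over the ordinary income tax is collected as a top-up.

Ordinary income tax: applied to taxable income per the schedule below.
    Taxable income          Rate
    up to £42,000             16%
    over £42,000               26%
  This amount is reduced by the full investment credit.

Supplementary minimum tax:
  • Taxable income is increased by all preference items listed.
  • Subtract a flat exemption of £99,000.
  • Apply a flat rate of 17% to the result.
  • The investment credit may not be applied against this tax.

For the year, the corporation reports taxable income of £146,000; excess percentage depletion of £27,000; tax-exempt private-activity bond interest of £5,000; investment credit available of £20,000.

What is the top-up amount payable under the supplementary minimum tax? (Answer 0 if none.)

£0

Supplementary minimum tax:
  Adjusted income: £146,000 + £27,000 + £5,000 = £178,000
  Less exemption £99,000 → base £79,000
  £79,000 × 17% = £13,430

Ordinary income tax:
  £42,000 × 16% = £6,720
  £104,000 × 26% = £27,040
  → £33,760
  Less investment credit £20,000 → £13,760

£13,430 ≤ £13,760, so no add-on is due.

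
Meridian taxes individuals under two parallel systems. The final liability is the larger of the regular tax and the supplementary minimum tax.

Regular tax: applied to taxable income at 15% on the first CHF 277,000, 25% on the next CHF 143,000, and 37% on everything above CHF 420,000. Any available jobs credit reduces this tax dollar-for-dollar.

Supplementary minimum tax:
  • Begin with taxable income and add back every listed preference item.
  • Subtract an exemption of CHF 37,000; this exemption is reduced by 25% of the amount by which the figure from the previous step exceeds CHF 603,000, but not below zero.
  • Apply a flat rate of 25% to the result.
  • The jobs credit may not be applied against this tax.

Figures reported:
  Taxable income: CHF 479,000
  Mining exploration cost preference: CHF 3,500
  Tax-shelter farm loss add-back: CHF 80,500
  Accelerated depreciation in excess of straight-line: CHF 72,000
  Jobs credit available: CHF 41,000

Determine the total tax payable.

CHF 151,500

Regular tax:
  CHF 277,000 × 15% = CHF 41,550
  CHF 143,000 × 25% = CHF 35,750
  CHF 59,000 × 37% = CHF 21,830
  → CHF 99,130
  Less jobs credit CHF 41,000 → CHF 58,130

Supplementary minimum tax:
  Adjusted income: CHF 479,000 + CHF 3,500 + CHF 80,500 + CHF 72,000 = CHF 635,000
  Exemption: CHF 37,000 − 25% × (CHF 635,000 − CHF 603,000) = CHF 37,000 − CHF 8,000 = CHF 29,000
  Base: CHF 635,000 − CHF 29,000 = CHF 606,000
  CHF 606,000 × 25% = CHF 151,500

CHF 151,500 > CHF 58,130, so the supplementary minimum tax is the binding amount.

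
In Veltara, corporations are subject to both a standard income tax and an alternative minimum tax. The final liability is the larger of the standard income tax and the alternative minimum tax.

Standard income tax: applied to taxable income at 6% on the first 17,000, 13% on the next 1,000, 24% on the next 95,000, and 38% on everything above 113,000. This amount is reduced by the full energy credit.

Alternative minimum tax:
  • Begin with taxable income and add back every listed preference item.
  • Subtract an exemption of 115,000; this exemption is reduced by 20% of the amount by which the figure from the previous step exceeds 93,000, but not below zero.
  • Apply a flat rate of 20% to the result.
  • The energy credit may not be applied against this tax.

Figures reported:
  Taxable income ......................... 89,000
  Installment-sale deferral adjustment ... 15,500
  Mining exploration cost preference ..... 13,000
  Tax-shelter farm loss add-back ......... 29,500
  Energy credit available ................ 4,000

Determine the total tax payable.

14,190

Standard income tax:
  17,000 × 6% = 1,020
  1,000 × 13% = 130
  71,000 × 24% = 17,040
  → 18,190
  Less energy credit 4,000 → 14,190

Alternative minimum tax:
  Adjusted income: 89,000 + 15,500 + 13,000 + 29,500 = 147,000
  Exemption: 115,000 − 20% × (147,000 − 93,000) = 115,000 − 10,800 = 104,200
  Base: 147,000 − 104,200 = 42,800
  42,800 × 20% = 8,560

14,190 > 8,560, so the standard income tax governs.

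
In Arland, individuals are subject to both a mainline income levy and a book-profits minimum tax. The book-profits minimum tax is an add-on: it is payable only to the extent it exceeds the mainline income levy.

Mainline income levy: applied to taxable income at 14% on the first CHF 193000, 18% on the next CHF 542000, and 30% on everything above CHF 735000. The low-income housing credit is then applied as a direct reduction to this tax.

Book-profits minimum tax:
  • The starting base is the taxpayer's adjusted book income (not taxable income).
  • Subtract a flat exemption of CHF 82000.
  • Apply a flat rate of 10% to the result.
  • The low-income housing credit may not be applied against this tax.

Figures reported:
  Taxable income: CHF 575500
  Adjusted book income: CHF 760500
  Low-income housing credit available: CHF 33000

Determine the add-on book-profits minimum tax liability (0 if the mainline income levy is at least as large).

Book-profits minimum tax:
  Base (adjusted book income): CHF 760500
  Less exemption CHF 82000 → base CHF 678500
  CHF 678500 × 10% = CHF 67850

Mainline income levy:
  CHF 193000 × 14% = CHF 27020
  CHF 382500 × 18% = CHF 68850
  → CHF 95870
  Less low-income housing credit CHF 33000 → CHF 62870

Excess of book-profits minimum tax over mainline income levy: CHF 67850 − CHF 62870 = CHF 4980.

CHF 4980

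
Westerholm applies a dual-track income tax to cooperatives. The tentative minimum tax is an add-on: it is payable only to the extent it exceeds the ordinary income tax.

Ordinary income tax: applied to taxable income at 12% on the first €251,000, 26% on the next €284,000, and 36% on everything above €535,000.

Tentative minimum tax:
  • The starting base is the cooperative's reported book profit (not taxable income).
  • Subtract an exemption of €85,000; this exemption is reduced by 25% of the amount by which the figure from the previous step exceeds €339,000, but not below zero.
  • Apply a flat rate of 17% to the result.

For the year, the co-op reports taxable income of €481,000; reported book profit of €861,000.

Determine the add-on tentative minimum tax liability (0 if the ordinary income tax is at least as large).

€56,450

Tentative minimum tax:
  Base (reported book profit): €861,000
  Exemption: 25% × (€861,000 − €339,000) = €130,500 ≥ €85,000, so the exemption is fully phased out
  Base: €861,000 − €0 = €861,000
  €861,000 × 17% = €146,370

Ordinary income tax:
  €251,000 × 12% = €30,120
  €230,000 × 26% = €59,800
  → €89,920

Excess of tentative minimum tax over ordinary income tax: €146,370 − €89,920 = €56,450.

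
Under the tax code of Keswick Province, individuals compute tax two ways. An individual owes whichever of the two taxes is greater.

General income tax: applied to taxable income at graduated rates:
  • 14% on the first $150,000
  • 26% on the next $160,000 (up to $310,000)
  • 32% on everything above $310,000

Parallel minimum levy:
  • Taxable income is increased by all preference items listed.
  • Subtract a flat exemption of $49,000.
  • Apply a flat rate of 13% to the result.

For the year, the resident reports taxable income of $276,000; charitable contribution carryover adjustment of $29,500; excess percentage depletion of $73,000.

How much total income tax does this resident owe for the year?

General income tax:
  $150,000 × 14% = $21,000
  $126,000 × 26% = $32,760
  → $53,760

Parallel minimum levy:
  Adjusted income: $276,000 + $29,500 + $73,000 = $378,500
  Less exemption $49,000 → base $329,500
  $329,500 × 13% = $42,835

$53,760 > $42,835, so the general income tax governs.

$53,760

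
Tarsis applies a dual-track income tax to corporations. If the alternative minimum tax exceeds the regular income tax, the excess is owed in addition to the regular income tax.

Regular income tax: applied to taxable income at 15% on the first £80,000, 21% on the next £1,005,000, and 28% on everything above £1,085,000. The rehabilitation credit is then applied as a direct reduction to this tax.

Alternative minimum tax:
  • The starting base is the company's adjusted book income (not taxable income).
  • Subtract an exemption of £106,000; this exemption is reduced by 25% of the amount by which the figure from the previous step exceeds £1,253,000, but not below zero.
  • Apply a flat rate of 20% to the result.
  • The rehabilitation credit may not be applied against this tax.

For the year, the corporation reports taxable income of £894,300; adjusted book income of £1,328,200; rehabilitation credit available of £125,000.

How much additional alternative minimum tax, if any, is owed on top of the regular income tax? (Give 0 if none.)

£190,197

Regular income tax:
  £80,000 × 15% = £12,000
  £814,300 × 21% = £171,003
  → £183,003
  Less rehabilitation credit £125,000 → £58,003

Alternative minimum tax:
  Base (adjusted book income): £1,328,200
  Exemption: £106,000 − 25% × (£1,328,200 − £1,253,000) = £106,000 − £18,800 = £87,200
  Base: £1,328,200 − £87,200 = £1,241,000
  £1,241,000 × 20% = £248,200

Excess of alternative minimum tax over regular income tax: £248,200 − £58,003 = £190,197.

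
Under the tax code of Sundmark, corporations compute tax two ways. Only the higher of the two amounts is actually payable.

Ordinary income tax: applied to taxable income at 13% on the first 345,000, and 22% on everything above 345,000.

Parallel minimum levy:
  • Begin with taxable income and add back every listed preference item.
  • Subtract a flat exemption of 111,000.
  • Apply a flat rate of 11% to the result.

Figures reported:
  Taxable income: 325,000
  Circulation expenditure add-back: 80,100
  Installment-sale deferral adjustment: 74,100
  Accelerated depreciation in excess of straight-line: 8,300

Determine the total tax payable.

42,250

Parallel minimum levy:
  Adjusted income: 325,000 + 80,100 + 74,100 + 8,300 = 487,500
  Less exemption 111,000 → base 376,500
  376,500 × 11% = 41,415

Ordinary income tax:
  325,000 × 13% = 42,250

42,250 > 41,415, so the ordinary income tax governs.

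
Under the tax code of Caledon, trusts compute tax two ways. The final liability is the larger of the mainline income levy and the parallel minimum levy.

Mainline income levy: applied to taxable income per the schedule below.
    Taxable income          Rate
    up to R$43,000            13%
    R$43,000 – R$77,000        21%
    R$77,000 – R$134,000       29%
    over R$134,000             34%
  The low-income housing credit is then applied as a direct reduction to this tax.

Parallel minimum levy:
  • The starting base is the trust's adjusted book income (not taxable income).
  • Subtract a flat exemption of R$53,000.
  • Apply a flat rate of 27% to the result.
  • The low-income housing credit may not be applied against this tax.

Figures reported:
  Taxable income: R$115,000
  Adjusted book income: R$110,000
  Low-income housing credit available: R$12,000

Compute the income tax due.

R$15,390

Mainline income levy:
  R$43,000 × 13% = R$5,590
  R$34,000 × 21% = R$7,140
  R$38,000 × 29% = R$11,020
  → R$23,750
  Less low-income housing credit R$12,000 → R$11,750

Parallel minimum levy:
  Base (adjusted book income): R$110,000
  Less exemption R$53,000 → base R$57,000
  R$57,000 × 27% = R$15,390

R$15,390 > R$11,750, so the parallel minimum levy is the binding amount.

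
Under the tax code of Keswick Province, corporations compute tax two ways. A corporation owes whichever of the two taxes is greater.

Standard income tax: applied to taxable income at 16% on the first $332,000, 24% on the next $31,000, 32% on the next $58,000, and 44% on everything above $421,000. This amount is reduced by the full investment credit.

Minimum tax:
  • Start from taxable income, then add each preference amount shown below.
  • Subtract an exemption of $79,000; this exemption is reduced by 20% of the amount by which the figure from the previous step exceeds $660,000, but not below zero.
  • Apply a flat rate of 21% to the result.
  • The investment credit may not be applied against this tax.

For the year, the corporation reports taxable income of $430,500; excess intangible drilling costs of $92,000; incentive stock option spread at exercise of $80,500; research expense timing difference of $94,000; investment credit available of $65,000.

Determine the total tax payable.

Minimum tax:
  Adjusted income: $430,500 + $92,000 + $80,500 + $94,000 = $697,000
  Exemption: $79,000 − 20% × ($697,000 − $660,000) = $79,000 − $7,400 = $71,600
  Base: $697,000 − $71,600 = $625,400
  $625,400 × 21% = $131,334

Standard income tax:
  $332,000 × 16% = $53,120
  $31,000 × 24% = $7,440
  $58,000 × 32% = $18,560
  $9,500 × 44% = $4,180
  → $83,300
  Less investment credit $65,000 → $18,300

$131,334 > $18,300, so the minimum tax is the binding amount.

$131,334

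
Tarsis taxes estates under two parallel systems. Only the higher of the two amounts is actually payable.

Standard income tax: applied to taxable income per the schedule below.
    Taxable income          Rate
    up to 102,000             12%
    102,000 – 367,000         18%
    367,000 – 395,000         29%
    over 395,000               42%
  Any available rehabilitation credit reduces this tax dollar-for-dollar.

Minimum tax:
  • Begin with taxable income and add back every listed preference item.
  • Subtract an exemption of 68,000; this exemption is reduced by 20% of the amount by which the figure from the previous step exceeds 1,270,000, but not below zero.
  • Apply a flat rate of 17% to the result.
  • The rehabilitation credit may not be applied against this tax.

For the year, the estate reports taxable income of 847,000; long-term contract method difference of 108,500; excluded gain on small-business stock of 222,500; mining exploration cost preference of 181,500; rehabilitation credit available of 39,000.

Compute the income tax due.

222,598

Minimum tax:
  Adjusted income: 847,000 + 108,500 + 222,500 + 181,500 = 1,359,500
  Exemption: 68,000 − 20% × (1,359,500 − 1,270,000) = 68,000 − 17,900 = 50,100
  Base: 1,359,500 − 50,100 = 1,309,400
  1,309,400 × 17% = 222,598

Standard income tax:
  102,000 × 12% = 12,240
  265,000 × 18% = 47,700
  28,000 × 29% = 8,120
  452,000 × 42% = 189,840
  → 257,900
  Less rehabilitation credit 39,000 → 218,900

222,598 > 218,900, so the minimum tax is the binding amount.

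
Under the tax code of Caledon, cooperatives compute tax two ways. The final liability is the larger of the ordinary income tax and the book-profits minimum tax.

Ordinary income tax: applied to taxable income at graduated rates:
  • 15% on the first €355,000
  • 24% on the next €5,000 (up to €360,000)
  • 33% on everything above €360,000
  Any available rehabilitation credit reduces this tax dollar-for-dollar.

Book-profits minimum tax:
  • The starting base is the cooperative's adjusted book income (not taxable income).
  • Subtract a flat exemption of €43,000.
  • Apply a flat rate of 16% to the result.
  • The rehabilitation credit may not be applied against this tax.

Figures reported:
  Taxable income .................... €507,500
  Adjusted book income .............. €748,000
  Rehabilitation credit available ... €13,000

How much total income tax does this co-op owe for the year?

€112,800

Ordinary income tax:
  €355,000 × 15% = €53,250
  €5,000 × 24% = €1,200
  €147,500 × 33% = €48,675
  → €103,125
  Less rehabilitation credit €13,000 → €90,125

Book-profits minimum tax:
  Base (adjusted book income): €748,000
  Less exemption €43,000 → base €705,000
  €705,000 × 16% = €112,800

€112,800 > €90,125, so the book-profits minimum tax is the binding amount.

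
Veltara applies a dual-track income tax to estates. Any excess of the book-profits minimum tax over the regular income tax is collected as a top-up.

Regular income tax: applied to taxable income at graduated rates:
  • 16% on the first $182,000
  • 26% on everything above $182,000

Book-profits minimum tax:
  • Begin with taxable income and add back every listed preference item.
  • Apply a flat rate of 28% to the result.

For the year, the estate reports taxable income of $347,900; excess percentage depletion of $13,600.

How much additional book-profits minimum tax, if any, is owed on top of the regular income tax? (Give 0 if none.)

Regular income tax:
  $182,000 × 16% = $29,120
  $165,900 × 26% = $43,134
  → $72,254

Book-profits minimum tax:
  Adjusted income: $347,900 + $13,600 = $361,500
  $361,500 × 28% = $101,220

Excess of book-profits minimum tax over regular income tax: $101,220 − $72,254 = $28,966.

$28,966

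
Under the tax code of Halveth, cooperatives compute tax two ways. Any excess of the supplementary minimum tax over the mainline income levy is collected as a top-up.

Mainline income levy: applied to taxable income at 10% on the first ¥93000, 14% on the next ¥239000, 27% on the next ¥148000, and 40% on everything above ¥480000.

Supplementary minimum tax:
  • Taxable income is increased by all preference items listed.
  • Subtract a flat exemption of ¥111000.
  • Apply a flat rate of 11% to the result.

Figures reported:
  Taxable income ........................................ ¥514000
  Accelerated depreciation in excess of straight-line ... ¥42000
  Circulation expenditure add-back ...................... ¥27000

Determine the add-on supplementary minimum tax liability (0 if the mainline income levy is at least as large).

¥0

Mainline income levy:
  ¥93000 × 10% = ¥9300
  ¥239000 × 14% = ¥33460
  ¥148000 × 27% = ¥39960
  ¥34000 × 40% = ¥13600
  → ¥96320

Supplementary minimum tax:
  Adjusted income: ¥514000 + ¥42000 + ¥27000 = ¥583000
  Less exemption ¥111000 → base ¥472000
  ¥472000 × 11% = ¥51920

¥51920 ≤ ¥96320, so no add-on is due.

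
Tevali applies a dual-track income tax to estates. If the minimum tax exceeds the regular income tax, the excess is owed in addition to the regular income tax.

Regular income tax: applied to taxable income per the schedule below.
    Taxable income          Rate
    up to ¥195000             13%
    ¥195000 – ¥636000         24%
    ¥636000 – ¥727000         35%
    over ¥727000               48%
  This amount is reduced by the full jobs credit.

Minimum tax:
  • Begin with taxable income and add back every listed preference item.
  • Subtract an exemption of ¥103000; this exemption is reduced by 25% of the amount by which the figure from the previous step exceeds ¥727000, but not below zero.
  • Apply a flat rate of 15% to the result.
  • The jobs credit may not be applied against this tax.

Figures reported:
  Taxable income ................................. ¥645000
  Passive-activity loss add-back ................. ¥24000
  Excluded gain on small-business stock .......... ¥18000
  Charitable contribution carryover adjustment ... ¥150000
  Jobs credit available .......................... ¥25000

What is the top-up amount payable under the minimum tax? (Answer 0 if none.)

Regular income tax:
  ¥195000 × 13% = ¥25350
  ¥441000 × 24% = ¥105840
  ¥9000 × 35% = ¥3150
  → ¥134340
  Less jobs credit ¥25000 → ¥109340

Minimum tax:
  Adjusted income: ¥645000 + ¥24000 + ¥18000 + ¥150000 = ¥837000
  Exemption: ¥103000 − 25% × (¥837000 − ¥727000) = ¥103000 − ¥27500 = ¥75500
  Base: ¥837000 − ¥75500 = ¥761500
  ¥761500 × 15% = ¥114225

Excess of minimum tax over regular income tax: ¥114225 − ¥109340 = ¥4885.

¥4885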